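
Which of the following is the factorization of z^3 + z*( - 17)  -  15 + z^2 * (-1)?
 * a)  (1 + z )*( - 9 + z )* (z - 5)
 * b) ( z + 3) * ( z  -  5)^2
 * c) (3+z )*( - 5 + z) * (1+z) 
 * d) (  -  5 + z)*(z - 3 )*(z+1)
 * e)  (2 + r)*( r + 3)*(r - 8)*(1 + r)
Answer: c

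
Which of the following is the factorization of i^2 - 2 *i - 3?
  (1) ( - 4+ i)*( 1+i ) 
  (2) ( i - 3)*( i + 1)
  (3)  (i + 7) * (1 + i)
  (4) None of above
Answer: 2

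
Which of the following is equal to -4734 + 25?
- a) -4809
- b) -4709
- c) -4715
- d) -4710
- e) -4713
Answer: b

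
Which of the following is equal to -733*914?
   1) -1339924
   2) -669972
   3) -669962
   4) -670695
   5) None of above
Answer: 3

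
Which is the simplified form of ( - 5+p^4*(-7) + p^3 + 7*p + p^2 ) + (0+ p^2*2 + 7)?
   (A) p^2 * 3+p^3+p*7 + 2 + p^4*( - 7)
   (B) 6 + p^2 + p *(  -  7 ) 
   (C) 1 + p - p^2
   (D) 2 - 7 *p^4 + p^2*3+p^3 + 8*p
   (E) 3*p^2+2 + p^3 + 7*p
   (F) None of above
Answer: A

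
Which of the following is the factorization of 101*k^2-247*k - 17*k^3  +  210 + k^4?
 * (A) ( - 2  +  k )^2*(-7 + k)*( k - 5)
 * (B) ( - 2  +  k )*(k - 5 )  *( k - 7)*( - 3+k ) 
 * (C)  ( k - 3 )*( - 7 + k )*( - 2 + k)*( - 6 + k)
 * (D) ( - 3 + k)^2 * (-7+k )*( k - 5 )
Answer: B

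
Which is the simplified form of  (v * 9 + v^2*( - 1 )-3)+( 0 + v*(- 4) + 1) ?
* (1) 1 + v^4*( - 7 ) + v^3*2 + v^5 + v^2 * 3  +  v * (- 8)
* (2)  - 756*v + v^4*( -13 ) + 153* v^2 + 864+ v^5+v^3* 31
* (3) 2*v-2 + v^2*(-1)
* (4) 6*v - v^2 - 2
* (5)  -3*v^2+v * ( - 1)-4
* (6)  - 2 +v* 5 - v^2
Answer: 6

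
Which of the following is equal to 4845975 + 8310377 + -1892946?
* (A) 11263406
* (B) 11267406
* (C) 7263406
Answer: A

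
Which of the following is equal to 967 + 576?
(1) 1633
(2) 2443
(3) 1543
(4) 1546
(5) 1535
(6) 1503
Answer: 3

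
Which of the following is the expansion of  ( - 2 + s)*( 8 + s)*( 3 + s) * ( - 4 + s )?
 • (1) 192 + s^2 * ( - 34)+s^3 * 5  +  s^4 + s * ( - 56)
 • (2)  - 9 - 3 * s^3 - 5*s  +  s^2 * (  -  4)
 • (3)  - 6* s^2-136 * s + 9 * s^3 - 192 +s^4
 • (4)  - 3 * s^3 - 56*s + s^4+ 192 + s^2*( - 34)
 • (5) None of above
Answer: 1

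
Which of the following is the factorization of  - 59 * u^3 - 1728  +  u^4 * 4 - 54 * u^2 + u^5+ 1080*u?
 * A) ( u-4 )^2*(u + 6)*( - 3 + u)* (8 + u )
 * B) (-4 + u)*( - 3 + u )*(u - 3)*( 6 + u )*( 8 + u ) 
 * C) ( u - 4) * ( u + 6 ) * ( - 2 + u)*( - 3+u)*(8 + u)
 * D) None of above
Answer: B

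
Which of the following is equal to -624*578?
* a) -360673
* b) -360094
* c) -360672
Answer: c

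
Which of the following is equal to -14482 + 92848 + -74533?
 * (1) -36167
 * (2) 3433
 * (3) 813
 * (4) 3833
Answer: 4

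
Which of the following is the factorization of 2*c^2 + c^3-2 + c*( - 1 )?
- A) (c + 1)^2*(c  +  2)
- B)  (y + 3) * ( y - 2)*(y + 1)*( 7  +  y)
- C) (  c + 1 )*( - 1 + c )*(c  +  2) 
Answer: C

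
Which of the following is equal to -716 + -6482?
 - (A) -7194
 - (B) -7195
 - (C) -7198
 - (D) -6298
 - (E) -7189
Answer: C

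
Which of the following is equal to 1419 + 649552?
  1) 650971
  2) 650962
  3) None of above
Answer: 1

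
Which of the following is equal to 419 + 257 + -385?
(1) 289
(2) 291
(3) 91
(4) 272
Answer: 2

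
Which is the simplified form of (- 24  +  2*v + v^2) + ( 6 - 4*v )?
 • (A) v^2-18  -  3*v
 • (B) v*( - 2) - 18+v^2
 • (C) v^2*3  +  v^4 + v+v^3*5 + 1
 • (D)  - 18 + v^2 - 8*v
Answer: B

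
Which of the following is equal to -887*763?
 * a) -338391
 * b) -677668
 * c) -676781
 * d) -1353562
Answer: c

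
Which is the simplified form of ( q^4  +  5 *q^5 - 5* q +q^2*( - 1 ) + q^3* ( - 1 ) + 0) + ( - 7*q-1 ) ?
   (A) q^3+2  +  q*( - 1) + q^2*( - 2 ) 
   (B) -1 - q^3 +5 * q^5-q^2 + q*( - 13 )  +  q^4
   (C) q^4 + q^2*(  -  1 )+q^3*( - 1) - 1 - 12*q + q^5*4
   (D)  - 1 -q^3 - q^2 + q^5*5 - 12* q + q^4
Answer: D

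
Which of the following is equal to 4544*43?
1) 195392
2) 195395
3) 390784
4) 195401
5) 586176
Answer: 1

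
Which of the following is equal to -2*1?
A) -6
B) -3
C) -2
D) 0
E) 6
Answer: C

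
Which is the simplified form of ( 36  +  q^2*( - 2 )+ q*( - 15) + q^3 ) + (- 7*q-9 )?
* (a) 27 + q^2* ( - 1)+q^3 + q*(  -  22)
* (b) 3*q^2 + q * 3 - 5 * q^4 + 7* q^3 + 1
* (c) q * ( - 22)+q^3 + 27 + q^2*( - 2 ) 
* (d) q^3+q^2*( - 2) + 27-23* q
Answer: c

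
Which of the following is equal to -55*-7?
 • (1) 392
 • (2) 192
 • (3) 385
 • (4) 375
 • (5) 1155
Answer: 3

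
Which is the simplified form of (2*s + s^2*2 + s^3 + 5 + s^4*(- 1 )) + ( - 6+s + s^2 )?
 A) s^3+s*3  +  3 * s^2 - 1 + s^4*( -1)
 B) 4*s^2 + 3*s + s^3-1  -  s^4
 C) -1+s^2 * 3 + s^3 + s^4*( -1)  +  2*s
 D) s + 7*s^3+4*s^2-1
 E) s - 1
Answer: A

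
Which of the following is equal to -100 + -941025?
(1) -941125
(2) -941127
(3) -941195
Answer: 1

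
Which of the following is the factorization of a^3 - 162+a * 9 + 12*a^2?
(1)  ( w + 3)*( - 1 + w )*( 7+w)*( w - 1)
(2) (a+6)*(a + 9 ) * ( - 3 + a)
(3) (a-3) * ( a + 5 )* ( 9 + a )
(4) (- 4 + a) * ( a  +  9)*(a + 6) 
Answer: 2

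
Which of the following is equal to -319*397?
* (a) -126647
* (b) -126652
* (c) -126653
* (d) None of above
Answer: d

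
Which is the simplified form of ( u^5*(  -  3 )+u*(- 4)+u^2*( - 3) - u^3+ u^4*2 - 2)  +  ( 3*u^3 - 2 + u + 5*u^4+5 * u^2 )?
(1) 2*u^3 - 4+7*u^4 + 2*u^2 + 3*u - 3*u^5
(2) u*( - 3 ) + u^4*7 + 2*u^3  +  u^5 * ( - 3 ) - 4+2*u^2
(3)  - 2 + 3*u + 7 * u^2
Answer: 2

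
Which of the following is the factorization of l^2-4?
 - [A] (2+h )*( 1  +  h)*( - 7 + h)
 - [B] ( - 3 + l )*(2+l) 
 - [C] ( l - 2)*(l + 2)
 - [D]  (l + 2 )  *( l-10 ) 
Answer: C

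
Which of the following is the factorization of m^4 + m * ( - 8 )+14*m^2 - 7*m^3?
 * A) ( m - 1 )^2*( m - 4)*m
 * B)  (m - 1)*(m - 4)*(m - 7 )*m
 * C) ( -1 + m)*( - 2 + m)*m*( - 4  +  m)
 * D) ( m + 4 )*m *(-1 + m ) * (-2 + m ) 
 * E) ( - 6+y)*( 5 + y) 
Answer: C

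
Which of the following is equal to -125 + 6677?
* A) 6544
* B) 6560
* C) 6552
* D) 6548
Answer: C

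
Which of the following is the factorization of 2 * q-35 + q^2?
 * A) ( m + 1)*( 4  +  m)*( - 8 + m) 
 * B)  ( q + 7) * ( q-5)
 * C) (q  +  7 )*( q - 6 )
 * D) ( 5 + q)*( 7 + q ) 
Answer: B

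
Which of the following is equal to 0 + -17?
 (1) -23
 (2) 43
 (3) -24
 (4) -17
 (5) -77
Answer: 4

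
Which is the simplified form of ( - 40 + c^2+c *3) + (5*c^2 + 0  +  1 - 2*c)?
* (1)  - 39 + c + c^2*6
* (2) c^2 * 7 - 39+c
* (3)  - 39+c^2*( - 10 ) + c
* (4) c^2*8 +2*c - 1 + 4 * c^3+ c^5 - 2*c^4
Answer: 1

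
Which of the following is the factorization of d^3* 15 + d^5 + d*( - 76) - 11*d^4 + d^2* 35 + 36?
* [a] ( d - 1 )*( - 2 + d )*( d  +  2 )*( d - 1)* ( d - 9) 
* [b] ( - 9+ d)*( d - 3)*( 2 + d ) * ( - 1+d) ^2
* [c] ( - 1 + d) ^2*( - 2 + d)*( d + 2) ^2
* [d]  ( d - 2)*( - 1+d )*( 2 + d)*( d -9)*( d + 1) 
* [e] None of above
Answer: a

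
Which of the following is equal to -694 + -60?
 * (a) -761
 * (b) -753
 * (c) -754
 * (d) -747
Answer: c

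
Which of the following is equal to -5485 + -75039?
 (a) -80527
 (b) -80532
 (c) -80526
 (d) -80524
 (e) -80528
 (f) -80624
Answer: d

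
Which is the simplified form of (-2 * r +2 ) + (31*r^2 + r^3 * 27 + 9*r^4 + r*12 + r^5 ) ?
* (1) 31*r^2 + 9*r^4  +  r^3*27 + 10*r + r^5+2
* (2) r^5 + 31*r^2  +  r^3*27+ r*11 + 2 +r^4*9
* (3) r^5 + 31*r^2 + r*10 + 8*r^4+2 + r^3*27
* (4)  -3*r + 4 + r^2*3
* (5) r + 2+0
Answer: 1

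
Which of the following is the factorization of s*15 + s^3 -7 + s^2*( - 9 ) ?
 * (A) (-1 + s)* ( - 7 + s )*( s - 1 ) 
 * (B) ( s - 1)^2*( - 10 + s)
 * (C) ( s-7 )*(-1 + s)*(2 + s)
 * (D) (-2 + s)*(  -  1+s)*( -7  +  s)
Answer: A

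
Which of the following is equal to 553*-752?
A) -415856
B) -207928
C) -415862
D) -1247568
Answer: A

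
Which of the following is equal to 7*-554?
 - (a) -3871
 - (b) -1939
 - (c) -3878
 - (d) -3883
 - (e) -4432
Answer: c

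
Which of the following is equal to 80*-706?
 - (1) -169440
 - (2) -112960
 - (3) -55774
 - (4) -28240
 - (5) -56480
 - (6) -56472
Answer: 5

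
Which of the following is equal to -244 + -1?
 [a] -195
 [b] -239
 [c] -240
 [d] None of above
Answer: d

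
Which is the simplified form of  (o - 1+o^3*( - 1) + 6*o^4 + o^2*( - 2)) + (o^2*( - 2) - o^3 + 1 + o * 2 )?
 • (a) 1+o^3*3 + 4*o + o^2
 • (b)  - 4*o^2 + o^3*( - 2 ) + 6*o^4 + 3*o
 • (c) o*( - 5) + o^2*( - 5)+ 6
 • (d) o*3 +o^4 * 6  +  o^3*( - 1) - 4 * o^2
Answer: b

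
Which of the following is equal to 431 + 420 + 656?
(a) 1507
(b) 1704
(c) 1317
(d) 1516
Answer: a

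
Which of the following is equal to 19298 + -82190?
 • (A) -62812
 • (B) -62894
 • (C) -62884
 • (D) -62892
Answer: D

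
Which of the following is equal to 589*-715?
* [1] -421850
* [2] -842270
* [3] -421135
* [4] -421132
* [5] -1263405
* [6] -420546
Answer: 3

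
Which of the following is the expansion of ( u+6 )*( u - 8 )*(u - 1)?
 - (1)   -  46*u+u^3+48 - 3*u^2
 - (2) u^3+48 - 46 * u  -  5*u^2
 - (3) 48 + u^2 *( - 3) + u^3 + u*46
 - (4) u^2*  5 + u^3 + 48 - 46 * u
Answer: 1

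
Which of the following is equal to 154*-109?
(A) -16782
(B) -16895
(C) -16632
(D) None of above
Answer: D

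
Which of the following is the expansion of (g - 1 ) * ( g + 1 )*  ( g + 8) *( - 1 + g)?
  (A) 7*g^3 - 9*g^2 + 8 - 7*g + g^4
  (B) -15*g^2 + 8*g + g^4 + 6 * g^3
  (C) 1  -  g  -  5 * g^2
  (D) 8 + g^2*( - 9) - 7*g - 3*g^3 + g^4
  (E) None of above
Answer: A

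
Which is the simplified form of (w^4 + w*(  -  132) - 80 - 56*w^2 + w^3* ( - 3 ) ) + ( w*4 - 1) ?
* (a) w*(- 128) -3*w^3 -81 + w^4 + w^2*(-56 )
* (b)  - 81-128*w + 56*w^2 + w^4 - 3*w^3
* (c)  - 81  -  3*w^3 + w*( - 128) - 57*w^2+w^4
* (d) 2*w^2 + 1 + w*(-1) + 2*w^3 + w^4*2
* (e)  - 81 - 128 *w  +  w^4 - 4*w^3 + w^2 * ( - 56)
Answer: a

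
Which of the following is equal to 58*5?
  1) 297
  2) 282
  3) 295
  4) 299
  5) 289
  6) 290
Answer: 6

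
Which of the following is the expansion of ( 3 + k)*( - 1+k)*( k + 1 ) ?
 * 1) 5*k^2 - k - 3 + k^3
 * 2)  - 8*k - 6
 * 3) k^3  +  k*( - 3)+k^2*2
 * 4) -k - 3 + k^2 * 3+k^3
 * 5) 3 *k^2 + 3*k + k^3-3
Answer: 4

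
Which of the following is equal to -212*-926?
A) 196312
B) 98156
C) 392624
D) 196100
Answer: A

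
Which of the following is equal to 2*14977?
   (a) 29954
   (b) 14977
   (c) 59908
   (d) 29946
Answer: a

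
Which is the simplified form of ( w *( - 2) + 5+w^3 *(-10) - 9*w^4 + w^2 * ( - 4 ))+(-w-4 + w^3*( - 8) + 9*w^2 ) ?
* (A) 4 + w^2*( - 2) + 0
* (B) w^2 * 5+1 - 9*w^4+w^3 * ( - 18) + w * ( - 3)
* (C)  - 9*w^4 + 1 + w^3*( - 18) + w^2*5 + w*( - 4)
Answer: B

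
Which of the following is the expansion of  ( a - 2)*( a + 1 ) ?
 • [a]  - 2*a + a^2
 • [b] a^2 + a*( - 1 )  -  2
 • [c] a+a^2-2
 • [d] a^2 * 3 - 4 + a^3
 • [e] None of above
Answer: b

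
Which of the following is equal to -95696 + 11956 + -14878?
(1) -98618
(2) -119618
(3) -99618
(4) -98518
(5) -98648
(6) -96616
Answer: 1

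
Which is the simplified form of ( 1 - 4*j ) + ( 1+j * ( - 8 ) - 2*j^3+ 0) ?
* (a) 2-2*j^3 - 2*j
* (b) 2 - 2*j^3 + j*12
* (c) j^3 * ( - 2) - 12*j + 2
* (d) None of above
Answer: c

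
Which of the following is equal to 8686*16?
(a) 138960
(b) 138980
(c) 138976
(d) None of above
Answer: c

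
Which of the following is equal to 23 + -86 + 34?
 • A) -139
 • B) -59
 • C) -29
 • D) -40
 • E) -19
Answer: C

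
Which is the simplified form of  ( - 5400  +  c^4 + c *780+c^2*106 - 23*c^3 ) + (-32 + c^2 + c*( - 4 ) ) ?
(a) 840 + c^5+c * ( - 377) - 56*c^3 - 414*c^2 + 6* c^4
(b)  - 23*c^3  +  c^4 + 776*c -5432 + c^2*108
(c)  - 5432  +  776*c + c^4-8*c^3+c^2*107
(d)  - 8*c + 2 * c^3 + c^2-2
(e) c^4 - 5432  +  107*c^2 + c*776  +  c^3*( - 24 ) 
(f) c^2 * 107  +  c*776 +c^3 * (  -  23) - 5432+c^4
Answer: f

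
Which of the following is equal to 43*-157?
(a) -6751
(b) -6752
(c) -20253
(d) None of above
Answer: a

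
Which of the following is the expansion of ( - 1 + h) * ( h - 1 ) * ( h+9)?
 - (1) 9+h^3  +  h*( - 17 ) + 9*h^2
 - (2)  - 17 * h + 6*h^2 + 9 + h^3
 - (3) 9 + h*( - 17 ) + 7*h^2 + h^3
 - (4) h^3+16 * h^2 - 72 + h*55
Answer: 3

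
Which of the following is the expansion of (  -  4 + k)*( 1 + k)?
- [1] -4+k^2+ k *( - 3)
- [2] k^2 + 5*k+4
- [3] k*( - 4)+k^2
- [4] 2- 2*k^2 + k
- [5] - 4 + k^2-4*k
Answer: 1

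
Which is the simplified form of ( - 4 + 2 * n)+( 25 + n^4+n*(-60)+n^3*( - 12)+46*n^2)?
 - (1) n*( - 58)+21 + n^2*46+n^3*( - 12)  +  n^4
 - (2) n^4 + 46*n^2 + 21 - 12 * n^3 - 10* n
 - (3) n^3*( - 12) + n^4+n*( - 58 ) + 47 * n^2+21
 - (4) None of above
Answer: 1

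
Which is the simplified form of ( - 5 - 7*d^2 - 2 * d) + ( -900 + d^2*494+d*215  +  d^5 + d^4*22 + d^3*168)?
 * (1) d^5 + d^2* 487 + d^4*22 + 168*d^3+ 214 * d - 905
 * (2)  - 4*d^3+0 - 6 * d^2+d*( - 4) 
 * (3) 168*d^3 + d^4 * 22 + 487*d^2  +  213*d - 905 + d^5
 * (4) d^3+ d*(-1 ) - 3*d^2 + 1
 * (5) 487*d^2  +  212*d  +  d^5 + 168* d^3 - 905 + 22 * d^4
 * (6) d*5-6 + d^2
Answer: 3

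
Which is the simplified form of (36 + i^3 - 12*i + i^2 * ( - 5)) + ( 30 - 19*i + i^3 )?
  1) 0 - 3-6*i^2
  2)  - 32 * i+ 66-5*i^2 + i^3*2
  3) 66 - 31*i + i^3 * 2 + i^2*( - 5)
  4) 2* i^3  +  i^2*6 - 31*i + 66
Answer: 3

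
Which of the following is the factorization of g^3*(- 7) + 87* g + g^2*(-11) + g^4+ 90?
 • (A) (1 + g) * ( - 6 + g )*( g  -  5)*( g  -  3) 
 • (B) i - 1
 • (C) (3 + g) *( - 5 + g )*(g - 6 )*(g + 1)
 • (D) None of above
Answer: C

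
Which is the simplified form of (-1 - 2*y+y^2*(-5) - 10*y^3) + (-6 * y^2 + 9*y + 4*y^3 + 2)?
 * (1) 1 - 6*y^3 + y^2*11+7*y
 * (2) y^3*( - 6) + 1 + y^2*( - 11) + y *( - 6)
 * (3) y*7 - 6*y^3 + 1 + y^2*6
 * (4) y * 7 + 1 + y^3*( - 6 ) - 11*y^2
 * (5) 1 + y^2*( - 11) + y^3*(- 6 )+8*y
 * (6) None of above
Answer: 4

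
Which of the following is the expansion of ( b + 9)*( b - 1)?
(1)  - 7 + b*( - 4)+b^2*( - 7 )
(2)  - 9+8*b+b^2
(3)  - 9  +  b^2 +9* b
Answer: 2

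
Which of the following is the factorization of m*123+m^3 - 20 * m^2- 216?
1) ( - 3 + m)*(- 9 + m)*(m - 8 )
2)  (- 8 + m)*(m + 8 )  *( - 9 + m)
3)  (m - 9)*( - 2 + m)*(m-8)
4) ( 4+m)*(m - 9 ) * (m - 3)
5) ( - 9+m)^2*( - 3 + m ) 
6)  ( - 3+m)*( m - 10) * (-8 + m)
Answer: 1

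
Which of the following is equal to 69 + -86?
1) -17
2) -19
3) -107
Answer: 1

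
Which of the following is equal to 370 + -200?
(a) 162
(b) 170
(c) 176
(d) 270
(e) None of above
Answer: b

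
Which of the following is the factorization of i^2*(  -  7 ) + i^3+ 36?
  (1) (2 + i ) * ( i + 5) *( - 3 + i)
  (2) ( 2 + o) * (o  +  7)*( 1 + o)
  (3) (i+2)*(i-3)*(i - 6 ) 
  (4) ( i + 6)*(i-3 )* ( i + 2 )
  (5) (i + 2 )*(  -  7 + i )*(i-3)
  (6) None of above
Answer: 3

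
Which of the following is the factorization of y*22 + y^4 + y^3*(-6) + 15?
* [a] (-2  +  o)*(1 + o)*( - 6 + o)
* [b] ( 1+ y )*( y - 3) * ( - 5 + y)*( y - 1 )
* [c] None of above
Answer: c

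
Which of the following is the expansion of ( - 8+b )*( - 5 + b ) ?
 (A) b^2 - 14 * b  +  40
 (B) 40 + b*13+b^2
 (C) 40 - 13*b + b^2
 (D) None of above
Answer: C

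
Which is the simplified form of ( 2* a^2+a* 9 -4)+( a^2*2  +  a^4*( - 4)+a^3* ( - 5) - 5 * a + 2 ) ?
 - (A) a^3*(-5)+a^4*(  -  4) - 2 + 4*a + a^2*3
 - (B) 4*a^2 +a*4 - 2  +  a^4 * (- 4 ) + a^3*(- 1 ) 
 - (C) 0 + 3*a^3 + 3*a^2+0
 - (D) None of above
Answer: D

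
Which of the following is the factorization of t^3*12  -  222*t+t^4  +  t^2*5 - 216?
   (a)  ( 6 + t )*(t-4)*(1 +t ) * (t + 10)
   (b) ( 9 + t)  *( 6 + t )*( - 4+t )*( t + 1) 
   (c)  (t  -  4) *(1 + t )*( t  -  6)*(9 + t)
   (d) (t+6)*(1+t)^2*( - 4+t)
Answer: b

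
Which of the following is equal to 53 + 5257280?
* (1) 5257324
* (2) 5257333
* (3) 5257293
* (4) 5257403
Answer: 2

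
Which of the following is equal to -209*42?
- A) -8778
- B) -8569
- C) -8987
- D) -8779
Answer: A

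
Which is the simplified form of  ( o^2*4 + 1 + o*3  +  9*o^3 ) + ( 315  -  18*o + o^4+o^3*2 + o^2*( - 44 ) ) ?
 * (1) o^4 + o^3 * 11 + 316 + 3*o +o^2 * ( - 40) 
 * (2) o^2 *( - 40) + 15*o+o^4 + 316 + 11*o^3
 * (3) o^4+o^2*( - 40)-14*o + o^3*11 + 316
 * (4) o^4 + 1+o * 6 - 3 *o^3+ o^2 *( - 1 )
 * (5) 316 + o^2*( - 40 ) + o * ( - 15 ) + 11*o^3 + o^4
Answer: 5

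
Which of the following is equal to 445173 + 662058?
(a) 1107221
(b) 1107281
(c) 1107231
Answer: c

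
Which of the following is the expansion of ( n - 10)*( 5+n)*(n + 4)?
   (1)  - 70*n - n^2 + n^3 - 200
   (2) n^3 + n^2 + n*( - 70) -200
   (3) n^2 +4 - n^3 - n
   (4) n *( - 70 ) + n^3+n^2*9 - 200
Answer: 1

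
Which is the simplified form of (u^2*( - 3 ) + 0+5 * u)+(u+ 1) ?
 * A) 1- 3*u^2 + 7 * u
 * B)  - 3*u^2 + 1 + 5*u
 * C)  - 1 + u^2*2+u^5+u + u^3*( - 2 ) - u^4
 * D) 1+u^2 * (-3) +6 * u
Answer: D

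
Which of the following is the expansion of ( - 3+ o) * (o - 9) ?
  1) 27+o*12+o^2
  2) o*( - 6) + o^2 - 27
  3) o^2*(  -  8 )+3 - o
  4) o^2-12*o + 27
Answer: 4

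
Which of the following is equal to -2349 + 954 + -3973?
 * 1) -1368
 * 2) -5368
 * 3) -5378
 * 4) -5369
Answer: 2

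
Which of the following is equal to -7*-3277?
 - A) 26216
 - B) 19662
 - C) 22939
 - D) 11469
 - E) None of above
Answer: C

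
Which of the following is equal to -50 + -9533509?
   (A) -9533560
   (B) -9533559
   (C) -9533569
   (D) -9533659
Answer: B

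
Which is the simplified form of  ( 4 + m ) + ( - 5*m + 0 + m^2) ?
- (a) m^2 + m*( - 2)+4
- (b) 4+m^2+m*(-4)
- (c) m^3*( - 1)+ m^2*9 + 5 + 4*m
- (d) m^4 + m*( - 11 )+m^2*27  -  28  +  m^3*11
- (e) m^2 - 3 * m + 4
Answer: b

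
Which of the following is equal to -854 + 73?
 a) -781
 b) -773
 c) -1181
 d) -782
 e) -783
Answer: a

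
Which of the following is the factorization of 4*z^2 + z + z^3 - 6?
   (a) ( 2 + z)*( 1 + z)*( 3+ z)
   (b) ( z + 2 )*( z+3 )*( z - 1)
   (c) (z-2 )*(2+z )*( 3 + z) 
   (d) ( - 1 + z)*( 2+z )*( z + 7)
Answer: b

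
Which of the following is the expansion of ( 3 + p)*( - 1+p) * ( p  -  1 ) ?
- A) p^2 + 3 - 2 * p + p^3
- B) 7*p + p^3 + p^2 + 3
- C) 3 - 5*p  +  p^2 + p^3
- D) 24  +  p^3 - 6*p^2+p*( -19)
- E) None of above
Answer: C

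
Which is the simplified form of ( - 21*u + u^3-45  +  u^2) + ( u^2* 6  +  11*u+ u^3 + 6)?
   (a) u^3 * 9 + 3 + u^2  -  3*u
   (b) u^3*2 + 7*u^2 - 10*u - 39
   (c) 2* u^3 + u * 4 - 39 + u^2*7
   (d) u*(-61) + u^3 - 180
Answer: b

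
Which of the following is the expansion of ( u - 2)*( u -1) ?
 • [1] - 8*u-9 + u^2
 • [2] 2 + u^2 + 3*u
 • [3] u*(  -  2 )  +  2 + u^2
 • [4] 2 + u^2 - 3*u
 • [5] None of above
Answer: 4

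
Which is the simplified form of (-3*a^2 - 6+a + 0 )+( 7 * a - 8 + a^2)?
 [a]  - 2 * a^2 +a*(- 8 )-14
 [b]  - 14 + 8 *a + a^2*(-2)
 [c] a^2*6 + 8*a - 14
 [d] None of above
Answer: b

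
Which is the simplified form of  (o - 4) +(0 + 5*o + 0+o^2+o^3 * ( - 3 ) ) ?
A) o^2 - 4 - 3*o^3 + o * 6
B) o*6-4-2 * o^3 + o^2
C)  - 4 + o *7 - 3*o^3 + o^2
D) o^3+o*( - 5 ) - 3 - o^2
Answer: A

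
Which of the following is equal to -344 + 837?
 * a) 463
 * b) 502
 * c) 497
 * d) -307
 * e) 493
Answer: e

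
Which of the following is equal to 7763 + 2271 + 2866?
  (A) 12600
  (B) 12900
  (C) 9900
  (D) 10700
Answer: B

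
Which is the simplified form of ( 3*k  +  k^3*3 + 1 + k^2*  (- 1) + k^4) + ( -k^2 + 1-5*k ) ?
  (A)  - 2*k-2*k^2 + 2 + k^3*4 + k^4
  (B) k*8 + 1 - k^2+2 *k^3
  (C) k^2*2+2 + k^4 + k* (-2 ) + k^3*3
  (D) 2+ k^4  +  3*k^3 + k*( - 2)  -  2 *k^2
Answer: D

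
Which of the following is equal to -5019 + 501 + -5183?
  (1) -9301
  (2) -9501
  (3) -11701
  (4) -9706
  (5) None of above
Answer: 5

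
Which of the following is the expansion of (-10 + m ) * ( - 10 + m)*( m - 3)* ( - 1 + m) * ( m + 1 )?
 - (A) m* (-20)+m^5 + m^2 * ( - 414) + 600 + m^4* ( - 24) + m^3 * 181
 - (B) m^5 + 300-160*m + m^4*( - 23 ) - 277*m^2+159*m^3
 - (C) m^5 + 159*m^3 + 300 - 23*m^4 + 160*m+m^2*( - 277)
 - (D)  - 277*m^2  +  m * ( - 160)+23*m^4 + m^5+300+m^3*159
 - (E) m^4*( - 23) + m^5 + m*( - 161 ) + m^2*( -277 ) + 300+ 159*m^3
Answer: B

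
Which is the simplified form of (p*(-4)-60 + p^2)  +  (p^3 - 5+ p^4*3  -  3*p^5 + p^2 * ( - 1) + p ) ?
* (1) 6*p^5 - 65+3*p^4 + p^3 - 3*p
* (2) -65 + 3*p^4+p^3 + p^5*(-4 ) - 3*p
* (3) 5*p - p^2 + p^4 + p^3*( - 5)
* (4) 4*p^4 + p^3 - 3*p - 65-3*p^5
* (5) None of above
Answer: 5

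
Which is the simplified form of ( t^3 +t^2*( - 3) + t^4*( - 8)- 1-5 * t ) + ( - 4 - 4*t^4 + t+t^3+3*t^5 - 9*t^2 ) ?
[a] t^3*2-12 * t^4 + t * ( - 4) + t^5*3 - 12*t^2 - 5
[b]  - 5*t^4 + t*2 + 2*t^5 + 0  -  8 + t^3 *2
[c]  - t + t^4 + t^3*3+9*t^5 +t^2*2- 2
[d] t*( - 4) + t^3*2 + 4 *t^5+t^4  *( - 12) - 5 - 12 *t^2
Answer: a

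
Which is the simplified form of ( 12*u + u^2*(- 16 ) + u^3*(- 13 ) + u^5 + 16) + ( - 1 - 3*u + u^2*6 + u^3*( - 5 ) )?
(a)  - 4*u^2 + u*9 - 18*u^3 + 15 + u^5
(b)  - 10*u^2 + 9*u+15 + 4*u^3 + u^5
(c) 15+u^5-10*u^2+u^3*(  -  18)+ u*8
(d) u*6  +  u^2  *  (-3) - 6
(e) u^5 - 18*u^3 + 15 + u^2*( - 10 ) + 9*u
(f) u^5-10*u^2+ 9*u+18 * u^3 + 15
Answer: e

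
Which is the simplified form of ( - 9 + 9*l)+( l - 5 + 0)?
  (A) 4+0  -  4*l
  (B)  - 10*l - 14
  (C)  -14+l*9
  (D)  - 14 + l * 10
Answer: D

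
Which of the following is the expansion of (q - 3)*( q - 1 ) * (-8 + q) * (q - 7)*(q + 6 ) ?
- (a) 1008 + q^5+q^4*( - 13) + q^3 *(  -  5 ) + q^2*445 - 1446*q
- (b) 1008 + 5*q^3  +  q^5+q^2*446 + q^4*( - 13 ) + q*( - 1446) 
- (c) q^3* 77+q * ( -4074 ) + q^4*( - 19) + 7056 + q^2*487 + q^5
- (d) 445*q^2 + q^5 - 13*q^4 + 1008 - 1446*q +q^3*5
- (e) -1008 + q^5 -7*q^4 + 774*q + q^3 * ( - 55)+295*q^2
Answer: d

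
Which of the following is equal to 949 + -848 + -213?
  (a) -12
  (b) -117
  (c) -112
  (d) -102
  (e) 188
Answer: c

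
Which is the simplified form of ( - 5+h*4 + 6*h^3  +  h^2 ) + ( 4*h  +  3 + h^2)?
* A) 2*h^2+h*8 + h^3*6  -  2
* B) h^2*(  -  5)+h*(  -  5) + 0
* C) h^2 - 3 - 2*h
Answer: A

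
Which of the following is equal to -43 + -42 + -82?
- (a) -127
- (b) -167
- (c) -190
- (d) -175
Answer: b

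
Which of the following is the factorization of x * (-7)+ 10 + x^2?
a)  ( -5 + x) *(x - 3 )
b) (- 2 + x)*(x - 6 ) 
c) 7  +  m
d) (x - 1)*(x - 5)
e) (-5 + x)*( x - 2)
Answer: e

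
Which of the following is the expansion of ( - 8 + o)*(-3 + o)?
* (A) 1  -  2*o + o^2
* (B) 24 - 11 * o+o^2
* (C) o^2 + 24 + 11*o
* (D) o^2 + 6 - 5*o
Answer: B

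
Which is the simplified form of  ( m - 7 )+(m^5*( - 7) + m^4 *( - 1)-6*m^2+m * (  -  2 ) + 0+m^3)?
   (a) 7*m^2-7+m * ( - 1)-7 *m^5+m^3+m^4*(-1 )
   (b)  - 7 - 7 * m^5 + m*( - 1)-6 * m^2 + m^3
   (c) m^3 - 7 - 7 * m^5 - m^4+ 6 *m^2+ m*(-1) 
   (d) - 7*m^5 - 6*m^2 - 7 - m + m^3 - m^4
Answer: d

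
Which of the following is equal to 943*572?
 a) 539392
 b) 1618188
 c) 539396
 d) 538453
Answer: c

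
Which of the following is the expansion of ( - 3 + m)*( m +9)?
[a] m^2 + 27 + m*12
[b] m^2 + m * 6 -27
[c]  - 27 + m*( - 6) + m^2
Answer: b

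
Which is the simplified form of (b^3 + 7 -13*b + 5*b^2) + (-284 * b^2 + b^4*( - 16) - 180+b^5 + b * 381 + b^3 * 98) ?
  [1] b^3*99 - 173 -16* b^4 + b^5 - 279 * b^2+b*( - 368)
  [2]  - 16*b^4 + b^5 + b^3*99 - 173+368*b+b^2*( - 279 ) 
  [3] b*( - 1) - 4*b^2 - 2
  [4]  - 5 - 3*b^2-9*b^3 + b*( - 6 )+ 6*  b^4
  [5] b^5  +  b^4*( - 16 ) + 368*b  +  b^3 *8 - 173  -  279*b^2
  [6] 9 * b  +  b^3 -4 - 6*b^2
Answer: 2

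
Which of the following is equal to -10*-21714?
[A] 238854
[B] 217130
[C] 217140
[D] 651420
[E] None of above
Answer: C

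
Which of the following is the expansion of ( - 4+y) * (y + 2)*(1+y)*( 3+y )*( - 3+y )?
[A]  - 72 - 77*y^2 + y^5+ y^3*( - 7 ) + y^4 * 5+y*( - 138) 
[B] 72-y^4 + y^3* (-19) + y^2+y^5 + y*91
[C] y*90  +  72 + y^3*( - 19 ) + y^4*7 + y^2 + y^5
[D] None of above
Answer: D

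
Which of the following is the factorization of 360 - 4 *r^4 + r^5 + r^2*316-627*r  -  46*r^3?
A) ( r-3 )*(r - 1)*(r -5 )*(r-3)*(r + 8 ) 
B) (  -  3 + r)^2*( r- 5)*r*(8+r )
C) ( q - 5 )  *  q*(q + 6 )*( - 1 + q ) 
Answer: A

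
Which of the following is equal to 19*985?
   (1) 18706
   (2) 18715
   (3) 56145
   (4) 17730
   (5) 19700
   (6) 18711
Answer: 2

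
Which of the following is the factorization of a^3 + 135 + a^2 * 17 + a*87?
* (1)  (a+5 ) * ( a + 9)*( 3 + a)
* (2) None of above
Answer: 1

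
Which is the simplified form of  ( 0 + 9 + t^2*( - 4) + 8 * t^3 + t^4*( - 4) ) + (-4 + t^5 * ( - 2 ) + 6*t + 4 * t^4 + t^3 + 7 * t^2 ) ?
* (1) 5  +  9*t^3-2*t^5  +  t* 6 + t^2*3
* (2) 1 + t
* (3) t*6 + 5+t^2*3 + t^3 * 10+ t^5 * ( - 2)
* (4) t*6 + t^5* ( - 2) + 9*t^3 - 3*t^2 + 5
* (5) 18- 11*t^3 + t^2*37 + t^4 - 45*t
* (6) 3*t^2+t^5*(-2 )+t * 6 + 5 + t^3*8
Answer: 1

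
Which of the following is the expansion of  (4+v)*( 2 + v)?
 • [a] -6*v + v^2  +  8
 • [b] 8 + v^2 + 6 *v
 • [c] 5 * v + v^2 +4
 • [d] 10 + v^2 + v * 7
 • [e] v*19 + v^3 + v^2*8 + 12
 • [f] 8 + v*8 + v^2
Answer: b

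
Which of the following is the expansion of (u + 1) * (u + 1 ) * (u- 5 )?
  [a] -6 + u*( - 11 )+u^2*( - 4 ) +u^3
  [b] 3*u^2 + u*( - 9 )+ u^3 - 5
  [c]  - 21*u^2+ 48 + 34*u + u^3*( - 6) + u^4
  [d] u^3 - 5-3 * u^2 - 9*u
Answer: d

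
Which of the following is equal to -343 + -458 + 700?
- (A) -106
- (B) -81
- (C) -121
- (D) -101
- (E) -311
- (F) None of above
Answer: D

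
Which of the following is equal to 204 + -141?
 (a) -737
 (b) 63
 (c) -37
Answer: b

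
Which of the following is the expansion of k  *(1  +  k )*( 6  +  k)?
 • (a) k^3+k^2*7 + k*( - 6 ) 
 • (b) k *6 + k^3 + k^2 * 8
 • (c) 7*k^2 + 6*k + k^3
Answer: c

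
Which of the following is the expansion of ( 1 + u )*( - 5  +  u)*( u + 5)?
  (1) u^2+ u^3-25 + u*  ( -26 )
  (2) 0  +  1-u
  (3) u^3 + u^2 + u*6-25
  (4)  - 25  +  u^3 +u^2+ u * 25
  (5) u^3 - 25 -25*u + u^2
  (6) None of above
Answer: 5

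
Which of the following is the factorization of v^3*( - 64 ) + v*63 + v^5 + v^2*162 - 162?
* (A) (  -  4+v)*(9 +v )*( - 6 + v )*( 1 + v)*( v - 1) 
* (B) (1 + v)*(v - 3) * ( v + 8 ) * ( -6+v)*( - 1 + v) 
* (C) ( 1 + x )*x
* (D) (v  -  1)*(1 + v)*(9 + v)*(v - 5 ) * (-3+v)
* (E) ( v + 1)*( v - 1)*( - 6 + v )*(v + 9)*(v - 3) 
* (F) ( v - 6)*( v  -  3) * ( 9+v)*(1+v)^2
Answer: E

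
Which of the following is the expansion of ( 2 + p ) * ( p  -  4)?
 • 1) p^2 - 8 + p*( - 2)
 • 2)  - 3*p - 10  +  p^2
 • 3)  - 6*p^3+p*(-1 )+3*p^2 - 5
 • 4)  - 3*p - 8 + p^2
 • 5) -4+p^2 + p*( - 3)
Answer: 1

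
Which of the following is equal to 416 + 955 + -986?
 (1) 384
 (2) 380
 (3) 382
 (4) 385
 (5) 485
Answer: 4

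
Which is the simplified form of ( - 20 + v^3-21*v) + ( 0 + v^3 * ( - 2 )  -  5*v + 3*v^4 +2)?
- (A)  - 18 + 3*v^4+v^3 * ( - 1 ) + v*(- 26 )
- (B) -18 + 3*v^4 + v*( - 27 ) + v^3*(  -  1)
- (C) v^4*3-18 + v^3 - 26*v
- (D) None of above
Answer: A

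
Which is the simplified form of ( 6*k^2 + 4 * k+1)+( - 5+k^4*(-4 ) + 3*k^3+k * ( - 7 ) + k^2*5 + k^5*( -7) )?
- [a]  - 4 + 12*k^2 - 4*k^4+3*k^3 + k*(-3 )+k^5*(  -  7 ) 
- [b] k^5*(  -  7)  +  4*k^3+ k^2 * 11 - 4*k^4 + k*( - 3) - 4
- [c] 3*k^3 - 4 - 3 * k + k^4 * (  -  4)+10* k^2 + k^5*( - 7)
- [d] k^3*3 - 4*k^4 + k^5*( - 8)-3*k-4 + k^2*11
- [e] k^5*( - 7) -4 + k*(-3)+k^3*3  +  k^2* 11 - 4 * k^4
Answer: e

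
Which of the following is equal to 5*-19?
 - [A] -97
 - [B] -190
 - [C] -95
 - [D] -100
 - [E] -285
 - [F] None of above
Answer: C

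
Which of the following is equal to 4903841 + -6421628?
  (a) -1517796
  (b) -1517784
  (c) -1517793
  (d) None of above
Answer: d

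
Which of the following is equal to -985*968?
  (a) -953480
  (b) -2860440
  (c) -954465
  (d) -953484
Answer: a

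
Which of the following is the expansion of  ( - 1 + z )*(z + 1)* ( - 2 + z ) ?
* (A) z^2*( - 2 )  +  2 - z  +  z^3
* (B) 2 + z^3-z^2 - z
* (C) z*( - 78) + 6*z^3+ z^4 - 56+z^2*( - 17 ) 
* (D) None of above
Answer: A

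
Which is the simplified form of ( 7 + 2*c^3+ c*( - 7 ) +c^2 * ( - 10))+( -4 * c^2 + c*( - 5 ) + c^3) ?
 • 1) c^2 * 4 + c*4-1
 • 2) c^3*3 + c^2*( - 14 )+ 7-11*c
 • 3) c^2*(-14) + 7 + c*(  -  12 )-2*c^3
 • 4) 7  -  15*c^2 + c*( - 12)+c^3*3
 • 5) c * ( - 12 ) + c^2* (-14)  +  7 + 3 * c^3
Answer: 5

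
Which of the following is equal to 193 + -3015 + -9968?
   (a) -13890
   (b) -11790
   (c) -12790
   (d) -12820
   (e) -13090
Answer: c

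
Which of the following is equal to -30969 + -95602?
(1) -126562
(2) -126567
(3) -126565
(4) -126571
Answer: 4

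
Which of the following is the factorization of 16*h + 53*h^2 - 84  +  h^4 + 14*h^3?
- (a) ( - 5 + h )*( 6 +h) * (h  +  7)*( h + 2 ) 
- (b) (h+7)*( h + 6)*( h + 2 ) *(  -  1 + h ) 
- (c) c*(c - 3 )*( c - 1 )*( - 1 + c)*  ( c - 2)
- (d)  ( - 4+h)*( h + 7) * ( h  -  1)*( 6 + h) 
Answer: b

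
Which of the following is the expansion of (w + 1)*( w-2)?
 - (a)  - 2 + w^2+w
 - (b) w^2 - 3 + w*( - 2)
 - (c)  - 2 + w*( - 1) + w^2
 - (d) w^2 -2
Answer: c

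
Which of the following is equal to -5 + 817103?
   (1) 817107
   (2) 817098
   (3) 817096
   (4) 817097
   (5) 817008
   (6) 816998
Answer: 2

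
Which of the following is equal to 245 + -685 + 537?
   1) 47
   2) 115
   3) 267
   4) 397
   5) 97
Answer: 5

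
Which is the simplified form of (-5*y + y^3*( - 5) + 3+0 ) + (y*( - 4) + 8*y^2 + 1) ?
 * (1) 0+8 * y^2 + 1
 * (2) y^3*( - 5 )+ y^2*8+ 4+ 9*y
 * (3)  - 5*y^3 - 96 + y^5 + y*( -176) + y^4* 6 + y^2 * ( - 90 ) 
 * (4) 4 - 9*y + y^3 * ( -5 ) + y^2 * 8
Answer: 4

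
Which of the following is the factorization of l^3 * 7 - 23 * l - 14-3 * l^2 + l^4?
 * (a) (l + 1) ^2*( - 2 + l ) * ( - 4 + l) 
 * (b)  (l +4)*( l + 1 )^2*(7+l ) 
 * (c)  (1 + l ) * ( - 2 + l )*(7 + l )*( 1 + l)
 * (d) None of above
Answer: c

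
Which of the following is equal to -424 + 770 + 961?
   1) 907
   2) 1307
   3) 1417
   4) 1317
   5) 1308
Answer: 2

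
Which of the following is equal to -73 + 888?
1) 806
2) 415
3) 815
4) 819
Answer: 3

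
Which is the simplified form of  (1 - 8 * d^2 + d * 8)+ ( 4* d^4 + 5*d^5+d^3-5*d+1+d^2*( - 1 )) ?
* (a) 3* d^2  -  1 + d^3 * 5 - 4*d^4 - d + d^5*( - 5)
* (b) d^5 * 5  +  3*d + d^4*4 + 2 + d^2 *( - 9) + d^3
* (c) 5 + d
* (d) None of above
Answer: b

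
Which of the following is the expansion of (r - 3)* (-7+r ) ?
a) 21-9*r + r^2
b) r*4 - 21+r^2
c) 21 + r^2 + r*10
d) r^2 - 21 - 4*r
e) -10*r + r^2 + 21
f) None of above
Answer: e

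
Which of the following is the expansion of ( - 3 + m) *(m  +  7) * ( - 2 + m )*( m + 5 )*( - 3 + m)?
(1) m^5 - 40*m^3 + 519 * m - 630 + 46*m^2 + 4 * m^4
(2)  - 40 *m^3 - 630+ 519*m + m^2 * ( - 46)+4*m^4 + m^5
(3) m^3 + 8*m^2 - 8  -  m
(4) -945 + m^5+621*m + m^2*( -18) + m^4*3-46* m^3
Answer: 2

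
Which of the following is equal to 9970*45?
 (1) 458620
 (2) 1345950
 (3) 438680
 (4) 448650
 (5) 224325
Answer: 4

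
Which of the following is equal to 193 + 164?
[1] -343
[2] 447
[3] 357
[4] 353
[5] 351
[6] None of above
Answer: 3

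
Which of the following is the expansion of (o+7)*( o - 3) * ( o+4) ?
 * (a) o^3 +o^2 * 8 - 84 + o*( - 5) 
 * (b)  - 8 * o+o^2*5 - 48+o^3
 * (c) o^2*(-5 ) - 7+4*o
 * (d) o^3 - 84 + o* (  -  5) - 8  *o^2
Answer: a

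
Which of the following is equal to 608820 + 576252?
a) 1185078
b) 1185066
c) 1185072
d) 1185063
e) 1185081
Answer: c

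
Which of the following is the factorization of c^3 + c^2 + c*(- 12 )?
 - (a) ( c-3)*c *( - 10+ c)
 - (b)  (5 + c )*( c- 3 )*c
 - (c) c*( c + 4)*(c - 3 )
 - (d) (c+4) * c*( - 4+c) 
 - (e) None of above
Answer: c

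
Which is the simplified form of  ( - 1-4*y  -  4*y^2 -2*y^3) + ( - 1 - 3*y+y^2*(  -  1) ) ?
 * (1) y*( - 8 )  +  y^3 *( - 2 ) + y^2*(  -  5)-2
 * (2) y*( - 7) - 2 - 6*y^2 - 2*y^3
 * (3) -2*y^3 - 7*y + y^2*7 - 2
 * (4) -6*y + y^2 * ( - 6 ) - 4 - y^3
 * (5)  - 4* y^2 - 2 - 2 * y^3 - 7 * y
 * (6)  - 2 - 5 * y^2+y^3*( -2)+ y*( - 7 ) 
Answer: 6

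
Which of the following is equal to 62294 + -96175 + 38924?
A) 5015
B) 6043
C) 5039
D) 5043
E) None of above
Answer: D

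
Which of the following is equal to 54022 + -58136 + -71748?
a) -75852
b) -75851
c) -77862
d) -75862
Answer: d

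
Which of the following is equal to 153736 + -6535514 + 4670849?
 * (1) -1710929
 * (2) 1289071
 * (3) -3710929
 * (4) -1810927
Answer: 1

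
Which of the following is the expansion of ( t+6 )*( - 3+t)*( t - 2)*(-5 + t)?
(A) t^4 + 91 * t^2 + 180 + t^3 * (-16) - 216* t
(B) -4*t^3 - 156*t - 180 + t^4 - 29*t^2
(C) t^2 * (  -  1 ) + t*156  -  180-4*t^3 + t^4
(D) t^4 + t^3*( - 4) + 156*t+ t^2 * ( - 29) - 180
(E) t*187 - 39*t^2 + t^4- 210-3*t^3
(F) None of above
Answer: D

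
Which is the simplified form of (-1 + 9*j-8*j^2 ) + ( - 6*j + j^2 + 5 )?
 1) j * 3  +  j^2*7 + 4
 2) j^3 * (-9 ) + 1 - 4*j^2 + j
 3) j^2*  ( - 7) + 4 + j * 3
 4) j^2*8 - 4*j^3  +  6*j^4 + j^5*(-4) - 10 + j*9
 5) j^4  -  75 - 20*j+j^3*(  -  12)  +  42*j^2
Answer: 3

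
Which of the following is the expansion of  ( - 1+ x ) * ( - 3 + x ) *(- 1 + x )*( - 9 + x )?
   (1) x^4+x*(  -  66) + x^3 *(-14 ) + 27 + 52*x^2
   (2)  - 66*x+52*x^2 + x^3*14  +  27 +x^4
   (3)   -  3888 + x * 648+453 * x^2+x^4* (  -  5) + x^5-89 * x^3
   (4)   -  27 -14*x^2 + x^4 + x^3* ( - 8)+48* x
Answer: 1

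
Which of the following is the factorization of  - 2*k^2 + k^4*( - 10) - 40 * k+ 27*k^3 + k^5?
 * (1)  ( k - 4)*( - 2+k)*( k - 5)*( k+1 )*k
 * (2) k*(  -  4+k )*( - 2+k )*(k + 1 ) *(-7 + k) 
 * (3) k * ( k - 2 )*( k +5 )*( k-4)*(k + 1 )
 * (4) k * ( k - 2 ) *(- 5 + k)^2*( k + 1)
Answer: 1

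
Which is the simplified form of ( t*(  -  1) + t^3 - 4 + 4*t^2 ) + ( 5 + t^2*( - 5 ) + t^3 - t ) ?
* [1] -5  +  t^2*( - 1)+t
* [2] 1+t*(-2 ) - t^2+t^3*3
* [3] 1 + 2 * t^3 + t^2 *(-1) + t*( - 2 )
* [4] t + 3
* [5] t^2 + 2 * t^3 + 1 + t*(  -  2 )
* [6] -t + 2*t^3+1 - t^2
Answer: 3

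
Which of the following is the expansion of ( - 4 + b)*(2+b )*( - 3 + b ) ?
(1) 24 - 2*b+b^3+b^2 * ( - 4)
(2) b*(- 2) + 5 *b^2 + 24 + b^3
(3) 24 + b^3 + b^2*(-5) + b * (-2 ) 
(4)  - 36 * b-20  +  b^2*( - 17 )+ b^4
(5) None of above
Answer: 3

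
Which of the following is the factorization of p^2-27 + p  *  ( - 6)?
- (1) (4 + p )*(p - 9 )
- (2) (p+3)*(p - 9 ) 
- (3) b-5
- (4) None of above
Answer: 2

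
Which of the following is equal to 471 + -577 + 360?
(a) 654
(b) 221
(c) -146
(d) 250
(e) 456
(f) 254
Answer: f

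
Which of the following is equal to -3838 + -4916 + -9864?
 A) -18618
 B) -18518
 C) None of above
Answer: A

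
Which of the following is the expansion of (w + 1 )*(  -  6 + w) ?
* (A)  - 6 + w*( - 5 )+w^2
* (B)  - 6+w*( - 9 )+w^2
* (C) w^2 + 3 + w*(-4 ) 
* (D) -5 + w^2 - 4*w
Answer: A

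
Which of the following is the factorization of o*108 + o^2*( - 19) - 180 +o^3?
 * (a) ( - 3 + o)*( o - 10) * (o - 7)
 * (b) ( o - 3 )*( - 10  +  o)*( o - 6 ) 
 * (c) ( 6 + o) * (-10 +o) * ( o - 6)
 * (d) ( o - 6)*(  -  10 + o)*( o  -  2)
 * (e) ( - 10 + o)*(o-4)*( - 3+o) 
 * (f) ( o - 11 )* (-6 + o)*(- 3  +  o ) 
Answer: b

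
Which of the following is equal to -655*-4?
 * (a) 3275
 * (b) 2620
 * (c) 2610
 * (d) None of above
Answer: b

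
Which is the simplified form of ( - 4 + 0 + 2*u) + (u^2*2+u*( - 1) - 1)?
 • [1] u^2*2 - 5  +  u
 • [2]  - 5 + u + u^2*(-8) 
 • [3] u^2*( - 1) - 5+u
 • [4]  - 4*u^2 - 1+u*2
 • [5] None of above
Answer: 1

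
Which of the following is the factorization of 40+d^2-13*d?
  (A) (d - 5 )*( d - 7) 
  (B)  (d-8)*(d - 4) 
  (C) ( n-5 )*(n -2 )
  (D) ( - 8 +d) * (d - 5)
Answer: D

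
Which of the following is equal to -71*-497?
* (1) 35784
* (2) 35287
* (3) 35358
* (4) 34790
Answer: 2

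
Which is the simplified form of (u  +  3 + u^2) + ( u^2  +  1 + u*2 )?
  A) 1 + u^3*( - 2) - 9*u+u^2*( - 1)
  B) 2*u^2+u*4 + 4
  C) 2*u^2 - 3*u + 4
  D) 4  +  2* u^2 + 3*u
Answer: D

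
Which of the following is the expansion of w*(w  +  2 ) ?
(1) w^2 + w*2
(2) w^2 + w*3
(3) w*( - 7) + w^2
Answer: 1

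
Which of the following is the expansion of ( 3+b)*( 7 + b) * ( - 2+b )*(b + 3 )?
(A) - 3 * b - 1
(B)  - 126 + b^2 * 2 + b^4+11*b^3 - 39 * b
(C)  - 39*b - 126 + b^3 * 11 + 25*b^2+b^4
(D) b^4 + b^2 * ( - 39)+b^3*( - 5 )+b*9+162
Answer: C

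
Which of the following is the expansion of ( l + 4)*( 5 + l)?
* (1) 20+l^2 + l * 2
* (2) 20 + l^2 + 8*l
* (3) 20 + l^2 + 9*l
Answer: 3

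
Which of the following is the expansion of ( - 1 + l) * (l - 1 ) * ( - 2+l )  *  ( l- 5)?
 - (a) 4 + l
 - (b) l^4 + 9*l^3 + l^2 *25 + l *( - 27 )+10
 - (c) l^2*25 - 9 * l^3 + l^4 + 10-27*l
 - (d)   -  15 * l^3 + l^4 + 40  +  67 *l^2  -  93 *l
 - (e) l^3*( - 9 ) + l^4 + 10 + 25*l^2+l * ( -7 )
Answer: c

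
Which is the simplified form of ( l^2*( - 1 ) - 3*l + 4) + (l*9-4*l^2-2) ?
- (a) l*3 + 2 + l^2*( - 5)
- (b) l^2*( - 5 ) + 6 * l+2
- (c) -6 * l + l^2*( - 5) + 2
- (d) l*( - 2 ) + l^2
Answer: b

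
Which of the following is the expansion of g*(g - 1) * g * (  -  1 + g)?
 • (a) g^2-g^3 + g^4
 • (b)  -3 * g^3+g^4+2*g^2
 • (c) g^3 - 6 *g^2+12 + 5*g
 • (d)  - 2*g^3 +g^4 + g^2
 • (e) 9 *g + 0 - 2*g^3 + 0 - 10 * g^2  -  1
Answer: d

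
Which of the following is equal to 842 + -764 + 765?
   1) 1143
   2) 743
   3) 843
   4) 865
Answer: 3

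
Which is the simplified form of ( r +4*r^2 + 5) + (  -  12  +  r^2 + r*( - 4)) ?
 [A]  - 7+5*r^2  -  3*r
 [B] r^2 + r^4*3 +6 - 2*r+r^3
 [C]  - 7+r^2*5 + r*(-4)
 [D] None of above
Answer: A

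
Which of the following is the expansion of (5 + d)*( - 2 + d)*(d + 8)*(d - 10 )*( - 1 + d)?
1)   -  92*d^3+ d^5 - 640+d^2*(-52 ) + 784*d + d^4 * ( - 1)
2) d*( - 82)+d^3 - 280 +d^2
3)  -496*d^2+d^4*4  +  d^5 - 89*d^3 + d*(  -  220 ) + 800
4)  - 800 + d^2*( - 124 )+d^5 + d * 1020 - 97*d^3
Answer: 4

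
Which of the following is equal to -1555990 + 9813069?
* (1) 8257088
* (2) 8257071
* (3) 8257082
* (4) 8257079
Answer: 4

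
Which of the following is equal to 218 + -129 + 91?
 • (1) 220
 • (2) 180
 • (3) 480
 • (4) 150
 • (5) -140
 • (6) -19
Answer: 2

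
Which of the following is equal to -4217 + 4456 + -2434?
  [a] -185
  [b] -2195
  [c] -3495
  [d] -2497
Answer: b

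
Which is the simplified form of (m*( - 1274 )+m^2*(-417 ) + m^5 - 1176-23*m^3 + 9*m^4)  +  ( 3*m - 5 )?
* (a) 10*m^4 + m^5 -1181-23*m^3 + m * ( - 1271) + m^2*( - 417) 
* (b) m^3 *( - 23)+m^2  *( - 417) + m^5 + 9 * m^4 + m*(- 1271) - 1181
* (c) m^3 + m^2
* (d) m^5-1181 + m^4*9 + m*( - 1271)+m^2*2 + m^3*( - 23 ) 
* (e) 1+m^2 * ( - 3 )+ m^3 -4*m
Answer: b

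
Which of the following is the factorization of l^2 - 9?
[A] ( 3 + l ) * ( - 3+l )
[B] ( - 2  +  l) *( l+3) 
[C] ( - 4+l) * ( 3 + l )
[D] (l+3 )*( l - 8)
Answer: A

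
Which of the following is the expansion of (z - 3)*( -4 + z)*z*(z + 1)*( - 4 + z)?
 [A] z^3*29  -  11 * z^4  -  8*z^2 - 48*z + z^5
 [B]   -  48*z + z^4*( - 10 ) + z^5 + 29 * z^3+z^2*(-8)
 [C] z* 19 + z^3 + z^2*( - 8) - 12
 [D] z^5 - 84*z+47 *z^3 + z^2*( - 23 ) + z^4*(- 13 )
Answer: B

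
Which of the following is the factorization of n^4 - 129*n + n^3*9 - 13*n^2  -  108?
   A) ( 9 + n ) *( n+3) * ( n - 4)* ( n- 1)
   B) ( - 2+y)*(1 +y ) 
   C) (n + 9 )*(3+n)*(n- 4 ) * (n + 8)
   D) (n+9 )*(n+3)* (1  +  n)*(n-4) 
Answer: D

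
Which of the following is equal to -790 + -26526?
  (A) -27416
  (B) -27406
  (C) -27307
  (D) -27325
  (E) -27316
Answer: E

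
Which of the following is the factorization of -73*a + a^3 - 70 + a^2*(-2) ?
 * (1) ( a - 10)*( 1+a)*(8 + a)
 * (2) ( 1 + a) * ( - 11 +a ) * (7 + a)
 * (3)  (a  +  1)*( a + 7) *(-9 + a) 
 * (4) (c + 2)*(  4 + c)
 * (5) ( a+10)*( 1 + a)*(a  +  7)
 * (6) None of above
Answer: 6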